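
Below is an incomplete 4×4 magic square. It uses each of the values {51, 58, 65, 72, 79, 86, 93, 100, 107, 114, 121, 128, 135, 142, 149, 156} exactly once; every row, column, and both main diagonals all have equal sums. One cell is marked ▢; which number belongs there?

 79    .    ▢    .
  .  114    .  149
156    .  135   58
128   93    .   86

The 16 entries sum to 1656, so each line sums to 1656/4 = 414.
Using row 3: 156 + 135 + 58 + ? → (3,2) = 414 − 349 = 65.
Row 4 must total 414; the given cells sum to 307, so (4,3) = 107.
Column 1 needs 414; the known cells sum to 363, so (2,1) = 51.
Column 2 must total 414; the given cells sum to 272, so (1,2) = 142.
Column 4 needs 414; the known cells sum to 293, so (1,4) = 121.
From anti-diagonal, 414 − (121 + 65 + 128) gives (2,3) = 100.
Using row 1: 79 + 142 + 121 + ? → (1,3) = 414 − 342 = 72.

72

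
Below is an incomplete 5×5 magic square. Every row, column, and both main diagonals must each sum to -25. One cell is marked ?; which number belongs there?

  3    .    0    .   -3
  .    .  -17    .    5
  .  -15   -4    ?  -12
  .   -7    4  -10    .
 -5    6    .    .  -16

7

Column 3: 0 + (-17) + (-4) + 4 + ? = -25, so (5,3) = -8.
Column 5: -3 + 5 + (-12) + (-16) + ? = -25, so (4,5) = 1.
Main diagonal: 3 + (-4) + (-10) + (-16) + ? = -25, so (2,2) = 2.
From anti-diagonal, -25 − (-3 + (-4) + (-7) + (-5)) gives (2,4) = -6.
Row 2 needs -25; the known cells sum to -16, so (2,1) = -9.
Row 4 needs -25; the known cells sum to -12, so (4,1) = -13.
Row 5 needs -25; the known cells sum to -23, so (5,4) = -2.
From column 1, -25 − (3 + (-9) + (-13) + (-5)) gives (3,1) = -1.
Column 2 needs -25; the known cells sum to -14, so (1,2) = -11.
Using row 1: 3 + (-11) + 0 + (-3) + ? → (1,4) = -25 − (-11) = -14.
Row 3: -1 + (-15) + (-4) + (-12) + ? = -25, so (3,4) = 7.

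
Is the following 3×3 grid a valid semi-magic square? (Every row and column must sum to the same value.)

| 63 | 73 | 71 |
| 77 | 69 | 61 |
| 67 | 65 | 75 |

Row 1: 63 + 73 + 71 = 207.
Row 2: 77 + 69 + 61 = 207.
Row 3: 67 + 65 + 75 = 207.
Column 1: 63 + 77 + 67 = 207.
Column 2: 73 + 69 + 65 = 207.
Column 3: 71 + 61 + 75 = 207.
All lines sum to 207.

Yes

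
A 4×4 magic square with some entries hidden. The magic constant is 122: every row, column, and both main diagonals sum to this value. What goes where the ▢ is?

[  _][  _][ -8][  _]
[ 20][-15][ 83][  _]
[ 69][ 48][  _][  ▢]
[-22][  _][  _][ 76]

-1

Row 2 must total 122; the given cells sum to 88, so (2,4) = 34.
Using column 1: 20 + 69 + (-22) + ? → (1,1) = 122 − 67 = 55.
The remaining cell in main diagonal is (3,3) = 122 − 116 = 6.
Using anti-diagonal: 83 + 48 + (-22) + ? → (1,4) = 122 − 109 = 13.
Row 1 must total 122; the given cells sum to 60, so (1,2) = 62.
Row 3 needs 122; the known cells sum to 123, so (3,4) = -1.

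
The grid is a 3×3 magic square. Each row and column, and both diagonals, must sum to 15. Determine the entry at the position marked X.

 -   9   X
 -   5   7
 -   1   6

2

Row 2 needs 15; the known cells sum to 12, so (2,1) = 3.
Using row 3: 1 + 6 + ? → (3,1) = 15 − 7 = 8.
Column 1: 3 + 8 + ? = 15, so (1,1) = 4.
Using column 3: 7 + 6 + ? → (1,3) = 15 − 13 = 2.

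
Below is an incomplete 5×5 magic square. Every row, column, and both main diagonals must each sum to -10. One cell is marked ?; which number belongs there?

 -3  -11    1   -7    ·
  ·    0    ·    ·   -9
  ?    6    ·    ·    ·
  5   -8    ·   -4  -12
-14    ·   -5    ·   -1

-6

Row 1 must total -10; the given cells sum to -20, so (1,5) = 10.
Row 4 must total -10; the given cells sum to -19, so (4,3) = 9.
Column 2 must total -10; the given cells sum to -13, so (5,2) = 3.
From column 5, -10 − (10 + (-9) + (-12) + (-1)) gives (3,5) = 2.
From main diagonal, -10 − (-3 + 0 + (-4) + (-1)) gives (3,3) = -2.
Anti-diagonal must total -10; the given cells sum to -14, so (2,4) = 4.
The remaining cell in row 5 is (5,4) = -10 − (-17) = 7.
Column 3 must total -10; the given cells sum to 3, so (2,3) = -13.
Using column 4: -7 + 4 + (-4) + 7 + ? → (3,4) = -10 − 0 = -10.
From row 2, -10 − (0 + (-13) + 4 + (-9)) gives (2,1) = 8.
Using row 3: 6 + (-2) + (-10) + 2 + ? → (3,1) = -10 − (-4) = -6.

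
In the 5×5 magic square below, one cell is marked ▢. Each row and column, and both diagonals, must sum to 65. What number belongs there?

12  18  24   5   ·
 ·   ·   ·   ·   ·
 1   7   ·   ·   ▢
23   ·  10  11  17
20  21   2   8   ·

Row 1 needs 65; the known cells sum to 59, so (1,5) = 6.
The remaining cell in row 4 is (4,2) = 65 − 61 = 4.
Row 5 needs 65; the known cells sum to 51, so (5,5) = 14.
Column 1 needs 65; the known cells sum to 56, so (2,1) = 9.
Column 2 needs 65; the known cells sum to 50, so (2,2) = 15.
Main diagonal must total 65; the given cells sum to 52, so (3,3) = 13.
The remaining cell in anti-diagonal is (2,4) = 65 − 43 = 22.
The remaining cell in column 3 is (2,3) = 65 − 49 = 16.
Column 4: 5 + 22 + 11 + 8 + ? = 65, so (3,4) = 19.
Row 2 must total 65; the given cells sum to 62, so (2,5) = 3.
Using row 3: 1 + 7 + 13 + 19 + ? → (3,5) = 65 − 40 = 25.

25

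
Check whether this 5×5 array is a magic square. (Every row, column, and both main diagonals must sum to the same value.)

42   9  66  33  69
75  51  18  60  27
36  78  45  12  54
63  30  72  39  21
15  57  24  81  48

No — column 4 sums to 225 but column 1 sums to 231.

Row 1: 42 + 9 + 66 + 33 + 69 = 219.
Row 2: 75 + 51 + 18 + 60 + 27 = 231.
Row 3: 36 + 78 + 45 + 12 + 54 = 225.
Row 4: 63 + 30 + 72 + 39 + 21 = 225.
Row 5: 15 + 57 + 24 + 81 + 48 = 225.
Column 1: 42 + 75 + 36 + 63 + 15 = 231.
Column 2: 9 + 51 + 78 + 30 + 57 = 225.
Column 3: 66 + 18 + 45 + 72 + 24 = 225.
Column 4: 33 + 60 + 12 + 39 + 81 = 225.
Column 5: 69 + 27 + 54 + 21 + 48 = 219.
Main diagonal: 42 + 51 + 45 + 39 + 48 = 225.
Anti-diagonal: 69 + 60 + 45 + 30 + 15 = 219.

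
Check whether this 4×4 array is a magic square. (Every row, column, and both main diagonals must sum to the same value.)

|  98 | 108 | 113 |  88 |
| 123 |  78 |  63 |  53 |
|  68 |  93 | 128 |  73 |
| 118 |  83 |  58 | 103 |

Row 1: 98 + 108 + 113 + 88 = 407.
Row 2: 123 + 78 + 63 + 53 = 317.
Row 3: 68 + 93 + 128 + 73 = 362.
Row 4: 118 + 83 + 58 + 103 = 362.
Column 1: 98 + 123 + 68 + 118 = 407.
Column 2: 108 + 78 + 93 + 83 = 362.
Column 3: 113 + 63 + 128 + 58 = 362.
Column 4: 88 + 53 + 73 + 103 = 317.
Main diagonal: 98 + 78 + 128 + 103 = 407.
Anti-diagonal: 88 + 63 + 93 + 118 = 362.

No — column 2 sums to 362 but column 1 sums to 407.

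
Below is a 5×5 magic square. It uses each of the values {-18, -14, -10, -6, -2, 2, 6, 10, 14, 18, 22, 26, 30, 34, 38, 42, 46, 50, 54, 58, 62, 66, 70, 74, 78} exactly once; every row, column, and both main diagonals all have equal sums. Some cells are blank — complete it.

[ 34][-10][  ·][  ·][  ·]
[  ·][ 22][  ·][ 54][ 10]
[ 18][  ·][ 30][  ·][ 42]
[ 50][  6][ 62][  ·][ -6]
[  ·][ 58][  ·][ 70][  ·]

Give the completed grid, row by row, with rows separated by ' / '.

34 -10 46 2 78 / 66 22 -2 54 10 / 18 74 30 -14 42 / 50 6 62 38 -6 / -18 58 14 70 26

The 25 entries sum to 750, so each line sums to 750/5 = 150.
Row 4: 50 + 6 + 62 + (-6) + ? = 150, so (4,4) = 38.
Column 2 must total 150; the given cells sum to 76, so (3,2) = 74.
Main diagonal: 34 + 22 + 30 + 38 + ? = 150, so (5,5) = 26.
Using row 3: 18 + 74 + 30 + 42 + ? → (3,4) = 150 − 164 = -14.
Column 4: 54 + (-14) + 38 + 70 + ? = 150, so (1,4) = 2.
Using column 5: 10 + 42 + (-6) + 26 + ? → (1,5) = 150 − 72 = 78.
Anti-diagonal must total 150; the given cells sum to 168, so (5,1) = -18.
Row 1 needs 150; the known cells sum to 104, so (1,3) = 46.
Row 5: -18 + 58 + 70 + 26 + ? = 150, so (5,3) = 14.
Column 1: 34 + 18 + 50 + (-18) + ? = 150, so (2,1) = 66.
The remaining cell in column 3 is (2,3) = 150 − 152 = -2.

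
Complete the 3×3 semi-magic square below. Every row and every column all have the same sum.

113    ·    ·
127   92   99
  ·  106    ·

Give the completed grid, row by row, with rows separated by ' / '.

113 120 85 / 127 92 99 / 78 106 134

Row 2 is already complete: 127 + 92 + 99 = 318, so that is the magic constant.
Column 1 must total 318; the given cells sum to 240, so (3,1) = 78.
The remaining cell in column 2 is (1,2) = 318 − 198 = 120.
The remaining cell in row 1 is (1,3) = 318 − 233 = 85.
From row 3, 318 − (78 + 106) gives (3,3) = 134.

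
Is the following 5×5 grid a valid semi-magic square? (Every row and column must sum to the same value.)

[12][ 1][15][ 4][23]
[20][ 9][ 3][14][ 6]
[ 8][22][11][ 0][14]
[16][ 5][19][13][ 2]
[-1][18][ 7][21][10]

Row 1: 12 + 1 + 15 + 4 + 23 = 55.
Row 2: 20 + 9 + 3 + 14 + 6 = 52.
Row 3: 8 + 22 + 11 + 0 + 14 = 55.
Row 4: 16 + 5 + 19 + 13 + 2 = 55.
Row 5: -1 + 18 + 7 + 21 + 10 = 55.
Column 1: 12 + 20 + 8 + 16 + (-1) = 55.
Column 2: 1 + 9 + 22 + 5 + 18 = 55.
Column 3: 15 + 3 + 11 + 19 + 7 = 55.
Column 4: 4 + 14 + 0 + 13 + 21 = 52.
Column 5: 23 + 6 + 14 + 2 + 10 = 55.

No — row 2 sums to 52 but row 5 sums to 55.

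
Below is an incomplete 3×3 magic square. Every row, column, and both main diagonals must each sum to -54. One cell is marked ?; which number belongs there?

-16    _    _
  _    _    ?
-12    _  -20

-10

Row 3 needs -54; the known cells sum to -32, so (3,2) = -22.
From column 1, -54 − (-16 + (-12)) gives (2,1) = -26.
Main diagonal needs -54; the known cells sum to -36, so (2,2) = -18.
Anti-diagonal must total -54; the given cells sum to -30, so (1,3) = -24.
Row 1: -16 + (-24) + ? = -54, so (1,2) = -14.
Row 2 must total -54; the given cells sum to -44, so (2,3) = -10.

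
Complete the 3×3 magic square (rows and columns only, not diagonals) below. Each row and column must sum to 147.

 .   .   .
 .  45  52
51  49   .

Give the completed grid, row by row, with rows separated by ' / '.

Using row 2: 45 + 52 + ? → (2,1) = 147 − 97 = 50.
Row 3 must total 147; the given cells sum to 100, so (3,3) = 47.
From column 1, 147 − (50 + 51) gives (1,1) = 46.
The remaining cell in column 2 is (1,2) = 147 − 94 = 53.
From column 3, 147 − (52 + 47) gives (1,3) = 48.

46 53 48 / 50 45 52 / 51 49 47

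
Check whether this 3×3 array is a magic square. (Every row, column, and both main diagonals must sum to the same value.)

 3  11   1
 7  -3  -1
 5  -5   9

Row 1: 3 + 11 + 1 = 15.
Row 2: 7 + (-3) + (-1) = 3.
Row 3: 5 + (-5) + 9 = 9.
Column 1: 3 + 7 + 5 = 15.
Column 2: 11 + (-3) + (-5) = 3.
Column 3: 1 + (-1) + 9 = 9.
Main diagonal: 3 + (-3) + 9 = 9.
Anti-diagonal: 1 + (-3) + 5 = 3.

No — main diagonal sums to 9 but row 1 sums to 15.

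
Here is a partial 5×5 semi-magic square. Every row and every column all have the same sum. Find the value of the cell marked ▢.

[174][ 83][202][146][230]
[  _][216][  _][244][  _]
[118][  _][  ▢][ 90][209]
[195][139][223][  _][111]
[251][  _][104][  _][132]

181

Row 1 is complete and sums to 835; that is the magic constant.
From row 4, 835 − (195 + 139 + 223 + 111) gives (4,4) = 167.
The remaining cell in column 1 is (2,1) = 835 − 738 = 97.
Column 4 must total 835; the given cells sum to 647, so (5,4) = 188.
Column 5 must total 835; the given cells sum to 682, so (2,5) = 153.
From row 2, 835 − (97 + 216 + 244 + 153) gives (2,3) = 125.
The remaining cell in row 5 is (5,2) = 835 − 675 = 160.
From column 2, 835 − (83 + 216 + 139 + 160) gives (3,2) = 237.
Using column 3: 202 + 125 + 223 + 104 + ? → (3,3) = 835 − 654 = 181.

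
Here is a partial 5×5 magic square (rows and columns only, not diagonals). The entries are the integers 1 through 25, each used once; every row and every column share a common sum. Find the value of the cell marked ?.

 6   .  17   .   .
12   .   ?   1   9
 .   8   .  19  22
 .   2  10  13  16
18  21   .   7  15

The entries are 1 through 25, which sum to 325, so each line sums to 325/5 = 65.
The remaining cell in row 4 is (4,1) = 65 − 41 = 24.
The remaining cell in row 5 is (5,3) = 65 − 61 = 4.
The remaining cell in column 1 is (3,1) = 65 − 60 = 5.
From column 4, 65 − (1 + 19 + 13 + 7) gives (1,4) = 25.
The remaining cell in column 5 is (1,5) = 65 − 62 = 3.
Row 1 must total 65; the given cells sum to 51, so (1,2) = 14.
Row 3: 5 + 8 + 19 + 22 + ? = 65, so (3,3) = 11.
Column 2 needs 65; the known cells sum to 45, so (2,2) = 20.
Column 3 needs 65; the known cells sum to 42, so (2,3) = 23.

23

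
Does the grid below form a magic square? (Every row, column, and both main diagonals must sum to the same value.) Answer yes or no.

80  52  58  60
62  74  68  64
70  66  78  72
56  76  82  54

No — anti-diagonal sums to 250 but column 3 sums to 286.

Row 1: 80 + 52 + 58 + 60 = 250.
Row 2: 62 + 74 + 68 + 64 = 268.
Row 3: 70 + 66 + 78 + 72 = 286.
Row 4: 56 + 76 + 82 + 54 = 268.
Column 1: 80 + 62 + 70 + 56 = 268.
Column 2: 52 + 74 + 66 + 76 = 268.
Column 3: 58 + 68 + 78 + 82 = 286.
Column 4: 60 + 64 + 72 + 54 = 250.
Main diagonal: 80 + 74 + 78 + 54 = 286.
Anti-diagonal: 60 + 68 + 66 + 56 = 250.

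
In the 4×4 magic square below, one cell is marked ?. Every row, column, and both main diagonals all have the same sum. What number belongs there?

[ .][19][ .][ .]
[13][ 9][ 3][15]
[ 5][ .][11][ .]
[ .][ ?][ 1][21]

-5

Row 2 is complete and sums to 40; that is the magic constant.
Using column 3: 3 + 11 + 1 + ? → (1,3) = 40 − 15 = 25.
Main diagonal needs 40; the known cells sum to 41, so (1,1) = -1.
From row 1, 40 − (-1 + 19 + 25) gives (1,4) = -3.
Column 1: -1 + 13 + 5 + ? = 40, so (4,1) = 23.
Column 4: -3 + 15 + 21 + ? = 40, so (3,4) = 7.
Using anti-diagonal: -3 + 3 + 23 + ? → (3,2) = 40 − 23 = 17.
Row 4 must total 40; the given cells sum to 45, so (4,2) = -5.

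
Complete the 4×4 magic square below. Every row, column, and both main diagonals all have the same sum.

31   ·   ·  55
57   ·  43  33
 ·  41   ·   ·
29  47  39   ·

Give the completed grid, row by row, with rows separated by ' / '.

31 45 37 55 / 57 35 43 33 / 51 41 49 27 / 29 47 39 53

Anti-diagonal is already complete: 55 + 43 + 41 + 29 = 168, so that is the magic constant.
Row 2 needs 168; the known cells sum to 133, so (2,2) = 35.
From row 4, 168 − (29 + 47 + 39) gives (4,4) = 53.
Using column 1: 31 + 57 + 29 + ? → (3,1) = 168 − 117 = 51.
Column 2: 35 + 41 + 47 + ? = 168, so (1,2) = 45.
From column 4, 168 − (55 + 33 + 53) gives (3,4) = 27.
The remaining cell in main diagonal is (3,3) = 168 − 119 = 49.
Using row 1: 31 + 45 + 55 + ? → (1,3) = 168 − 131 = 37.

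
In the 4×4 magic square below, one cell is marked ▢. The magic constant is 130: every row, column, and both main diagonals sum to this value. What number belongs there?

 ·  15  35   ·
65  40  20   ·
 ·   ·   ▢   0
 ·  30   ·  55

Row 2 needs 130; the known cells sum to 125, so (2,4) = 5.
Column 2 needs 130; the known cells sum to 85, so (3,2) = 45.
Using column 4: 5 + 0 + 55 + ? → (1,4) = 130 − 60 = 70.
From anti-diagonal, 130 − (70 + 20 + 45) gives (4,1) = -5.
Row 1 needs 130; the known cells sum to 120, so (1,1) = 10.
Row 4 must total 130; the given cells sum to 80, so (4,3) = 50.
Column 1 needs 130; the known cells sum to 70, so (3,1) = 60.
Column 3 must total 130; the given cells sum to 105, so (3,3) = 25.

25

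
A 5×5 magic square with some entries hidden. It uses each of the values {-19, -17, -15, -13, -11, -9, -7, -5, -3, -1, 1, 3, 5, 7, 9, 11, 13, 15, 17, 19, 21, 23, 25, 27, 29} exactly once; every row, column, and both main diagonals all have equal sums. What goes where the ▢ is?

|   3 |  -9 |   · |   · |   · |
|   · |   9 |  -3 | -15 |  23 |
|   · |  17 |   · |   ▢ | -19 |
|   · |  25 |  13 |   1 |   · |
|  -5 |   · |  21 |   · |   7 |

The 25 entries sum to 125, so each line sums to 125/5 = 25.
The remaining cell in row 2 is (2,1) = 25 − 14 = 11.
The remaining cell in column 2 is (5,2) = 25 − 42 = -17.
Main diagonal needs 25; the known cells sum to 20, so (3,3) = 5.
The remaining cell in anti-diagonal is (1,5) = 25 − 10 = 15.
Row 5: -5 + (-17) + 21 + 7 + ? = 25, so (5,4) = 19.
Column 3 must total 25; the given cells sum to 36, so (1,3) = -11.
Column 5 needs 25; the known cells sum to 26, so (4,5) = -1.
Using row 1: 3 + (-9) + (-11) + 15 + ? → (1,4) = 25 − (-2) = 27.
Row 4 needs 25; the known cells sum to 38, so (4,1) = -13.
Column 1 needs 25; the known cells sum to -4, so (3,1) = 29.
Column 4 must total 25; the given cells sum to 32, so (3,4) = -7.

-7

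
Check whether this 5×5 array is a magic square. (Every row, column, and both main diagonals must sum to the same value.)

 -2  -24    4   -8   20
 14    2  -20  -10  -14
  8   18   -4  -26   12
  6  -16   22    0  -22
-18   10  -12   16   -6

Row 1: -2 + (-24) + 4 + (-8) + 20 = -10.
Row 2: 14 + 2 + (-20) + (-10) + (-14) = -28.
Row 3: 8 + 18 + (-4) + (-26) + 12 = 8.
Row 4: 6 + (-16) + 22 + 0 + (-22) = -10.
Row 5: -18 + 10 + (-12) + 16 + (-6) = -10.
Column 1: -2 + 14 + 8 + 6 + (-18) = 8.
Column 2: -24 + 2 + 18 + (-16) + 10 = -10.
Column 3: 4 + (-20) + (-4) + 22 + (-12) = -10.
Column 4: -8 + (-10) + (-26) + 0 + 16 = -28.
Column 5: 20 + (-14) + 12 + (-22) + (-6) = -10.
Main diagonal: -2 + 2 + (-4) + 0 + (-6) = -10.
Anti-diagonal: 20 + (-10) + (-4) + (-16) + (-18) = -28.

No — row 5 sums to -10 but column 4 sums to -28.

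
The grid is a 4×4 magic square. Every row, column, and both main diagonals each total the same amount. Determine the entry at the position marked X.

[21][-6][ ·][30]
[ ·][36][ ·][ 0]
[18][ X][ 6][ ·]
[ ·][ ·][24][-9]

-3

Main diagonal is complete and sums to 54; that is the magic constant.
Row 1 needs 54; the known cells sum to 45, so (1,3) = 9.
Column 3 must total 54; the given cells sum to 39, so (2,3) = 15.
From column 4, 54 − (30 + 0 + (-9)) gives (3,4) = 33.
Row 2 must total 54; the given cells sum to 51, so (2,1) = 3.
Using row 3: 18 + 6 + 33 + ? → (3,2) = 54 − 57 = -3.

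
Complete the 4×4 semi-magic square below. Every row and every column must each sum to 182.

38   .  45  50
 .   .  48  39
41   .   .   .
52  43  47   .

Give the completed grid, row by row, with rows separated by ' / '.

From row 1, 182 − (38 + 45 + 50) gives (1,2) = 49.
Row 4 must total 182; the given cells sum to 142, so (4,4) = 40.
The remaining cell in column 1 is (2,1) = 182 − 131 = 51.
The remaining cell in column 3 is (3,3) = 182 − 140 = 42.
Column 4 must total 182; the given cells sum to 129, so (3,4) = 53.
Row 2: 51 + 48 + 39 + ? = 182, so (2,2) = 44.
Using row 3: 41 + 42 + 53 + ? → (3,2) = 182 − 136 = 46.

38 49 45 50 / 51 44 48 39 / 41 46 42 53 / 52 43 47 40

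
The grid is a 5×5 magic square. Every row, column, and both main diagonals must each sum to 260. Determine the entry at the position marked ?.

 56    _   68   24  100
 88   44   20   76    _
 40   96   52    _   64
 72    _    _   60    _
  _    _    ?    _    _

36

From row 1, 260 − (56 + 68 + 24 + 100) gives (1,2) = 12.
Row 2 must total 260; the given cells sum to 228, so (2,5) = 32.
From row 3, 260 − (40 + 96 + 52 + 64) gives (3,4) = 8.
The remaining cell in column 1 is (5,1) = 260 − 256 = 4.
Using column 4: 24 + 76 + 8 + 60 + ? → (5,4) = 260 − 168 = 92.
The remaining cell in main diagonal is (5,5) = 260 − 212 = 48.
Using anti-diagonal: 100 + 76 + 52 + 4 + ? → (4,2) = 260 − 232 = 28.
Column 2 must total 260; the given cells sum to 180, so (5,2) = 80.
The remaining cell in column 5 is (4,5) = 260 − 244 = 16.
The remaining cell in row 4 is (4,3) = 260 − 176 = 84.
Using row 5: 4 + 80 + 92 + 48 + ? → (5,3) = 260 − 224 = 36.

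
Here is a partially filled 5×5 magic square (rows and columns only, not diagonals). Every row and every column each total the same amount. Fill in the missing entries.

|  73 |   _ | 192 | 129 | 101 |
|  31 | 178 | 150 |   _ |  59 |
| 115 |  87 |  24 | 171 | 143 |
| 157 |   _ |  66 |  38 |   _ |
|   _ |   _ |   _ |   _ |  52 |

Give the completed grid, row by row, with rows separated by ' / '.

Row 3 is already complete: 115 + 87 + 24 + 171 + 143 = 540, so that is the magic constant.
Row 1 needs 540; the known cells sum to 495, so (1,2) = 45.
Row 2: 31 + 178 + 150 + 59 + ? = 540, so (2,4) = 122.
Using column 1: 73 + 31 + 115 + 157 + ? → (5,1) = 540 − 376 = 164.
Column 3 needs 540; the known cells sum to 432, so (5,3) = 108.
Column 4 needs 540; the known cells sum to 460, so (5,4) = 80.
Column 5: 101 + 59 + 143 + 52 + ? = 540, so (4,5) = 185.
Row 4 must total 540; the given cells sum to 446, so (4,2) = 94.
Row 5: 164 + 108 + 80 + 52 + ? = 540, so (5,2) = 136.

73 45 192 129 101 / 31 178 150 122 59 / 115 87 24 171 143 / 157 94 66 38 185 / 164 136 108 80 52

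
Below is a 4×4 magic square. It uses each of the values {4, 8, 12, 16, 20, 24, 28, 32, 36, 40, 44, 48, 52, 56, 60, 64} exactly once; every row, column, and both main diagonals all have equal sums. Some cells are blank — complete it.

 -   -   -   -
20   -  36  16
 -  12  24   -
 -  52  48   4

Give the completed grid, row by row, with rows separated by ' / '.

The 16 entries sum to 544, so each line sums to 544/4 = 136.
Row 2 needs 136; the known cells sum to 72, so (2,2) = 64.
Row 4 needs 136; the known cells sum to 104, so (4,1) = 32.
From column 2, 136 − (64 + 12 + 52) gives (1,2) = 8.
Column 3 needs 136; the known cells sum to 108, so (1,3) = 28.
Main diagonal: 64 + 24 + 4 + ? = 136, so (1,1) = 44.
From anti-diagonal, 136 − (36 + 12 + 32) gives (1,4) = 56.
Column 1: 44 + 20 + 32 + ? = 136, so (3,1) = 40.
Using column 4: 56 + 16 + 4 + ? → (3,4) = 136 − 76 = 60.

44 8 28 56 / 20 64 36 16 / 40 12 24 60 / 32 52 48 4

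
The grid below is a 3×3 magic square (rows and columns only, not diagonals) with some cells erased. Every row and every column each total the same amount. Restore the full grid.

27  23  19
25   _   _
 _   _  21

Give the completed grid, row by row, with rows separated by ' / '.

27 23 19 / 25 15 29 / 17 31 21

Row 1 is already complete: 27 + 23 + 19 = 69, so that is the magic constant.
The remaining cell in column 1 is (3,1) = 69 − 52 = 17.
Column 3: 19 + 21 + ? = 69, so (2,3) = 29.
The remaining cell in row 2 is (2,2) = 69 − 54 = 15.
Row 3: 17 + 21 + ? = 69, so (3,2) = 31.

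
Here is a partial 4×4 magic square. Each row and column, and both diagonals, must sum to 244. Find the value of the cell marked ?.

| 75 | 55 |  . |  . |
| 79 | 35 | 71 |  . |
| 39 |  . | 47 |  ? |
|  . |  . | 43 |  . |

The remaining cell in row 2 is (2,4) = 244 − 185 = 59.
The remaining cell in column 1 is (4,1) = 244 − 193 = 51.
Column 3: 71 + 47 + 43 + ? = 244, so (1,3) = 83.
Using main diagonal: 75 + 35 + 47 + ? → (4,4) = 244 − 157 = 87.
The remaining cell in row 1 is (1,4) = 244 − 213 = 31.
Row 4 must total 244; the given cells sum to 181, so (4,2) = 63.
Using column 2: 55 + 35 + 63 + ? → (3,2) = 244 − 153 = 91.
Column 4: 31 + 59 + 87 + ? = 244, so (3,4) = 67.

67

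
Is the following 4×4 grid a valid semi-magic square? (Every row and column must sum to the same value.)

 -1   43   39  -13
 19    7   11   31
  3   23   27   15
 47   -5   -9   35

Row 1: -1 + 43 + 39 + (-13) = 68.
Row 2: 19 + 7 + 11 + 31 = 68.
Row 3: 3 + 23 + 27 + 15 = 68.
Row 4: 47 + (-5) + (-9) + 35 = 68.
Column 1: -1 + 19 + 3 + 47 = 68.
Column 2: 43 + 7 + 23 + (-5) = 68.
Column 3: 39 + 11 + 27 + (-9) = 68.
Column 4: -13 + 31 + 15 + 35 = 68.
All lines sum to 68.

Yes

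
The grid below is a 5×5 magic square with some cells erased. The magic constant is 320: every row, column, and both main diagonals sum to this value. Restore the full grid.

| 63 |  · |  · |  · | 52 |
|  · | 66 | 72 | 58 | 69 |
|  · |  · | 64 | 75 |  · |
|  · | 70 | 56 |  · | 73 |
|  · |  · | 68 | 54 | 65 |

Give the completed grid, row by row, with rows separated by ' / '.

63 74 60 71 52 / 55 66 72 58 69 / 67 53 64 75 61 / 59 70 56 62 73 / 76 57 68 54 65

Using row 2: 66 + 72 + 58 + 69 + ? → (2,1) = 320 − 265 = 55.
Column 3 must total 320; the given cells sum to 260, so (1,3) = 60.
Column 5 must total 320; the given cells sum to 259, so (3,5) = 61.
Main diagonal: 63 + 66 + 64 + 65 + ? = 320, so (4,4) = 62.
Using anti-diagonal: 52 + 58 + 64 + 70 + ? → (5,1) = 320 − 244 = 76.
The remaining cell in row 4 is (4,1) = 320 − 261 = 59.
Row 5 must total 320; the given cells sum to 263, so (5,2) = 57.
From column 1, 320 − (63 + 55 + 59 + 76) gives (3,1) = 67.
Column 4: 58 + 75 + 62 + 54 + ? = 320, so (1,4) = 71.
From row 1, 320 − (63 + 60 + 71 + 52) gives (1,2) = 74.
Row 3 must total 320; the given cells sum to 267, so (3,2) = 53.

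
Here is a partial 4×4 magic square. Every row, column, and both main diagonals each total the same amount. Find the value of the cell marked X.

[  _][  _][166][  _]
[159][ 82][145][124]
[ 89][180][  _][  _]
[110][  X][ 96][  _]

Row 2 is complete and sums to 510; that is the magic constant.
Column 1 needs 510; the known cells sum to 358, so (1,1) = 152.
Column 3 needs 510; the known cells sum to 407, so (3,3) = 103.
Using main diagonal: 152 + 82 + 103 + ? → (4,4) = 510 − 337 = 173.
Anti-diagonal needs 510; the known cells sum to 435, so (1,4) = 75.
Row 1: 152 + 166 + 75 + ? = 510, so (1,2) = 117.
Row 3 must total 510; the given cells sum to 372, so (3,4) = 138.
The remaining cell in row 4 is (4,2) = 510 − 379 = 131.

131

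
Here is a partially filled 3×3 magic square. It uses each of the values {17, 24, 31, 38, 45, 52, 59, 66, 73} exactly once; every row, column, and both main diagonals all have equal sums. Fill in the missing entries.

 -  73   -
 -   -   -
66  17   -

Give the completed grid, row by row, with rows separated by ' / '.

38 73 24 / 31 45 59 / 66 17 52

The 9 entries sum to 405, so each line sums to 405/3 = 135.
The remaining cell in row 3 is (3,3) = 135 − 83 = 52.
Column 2 must total 135; the given cells sum to 90, so (2,2) = 45.
Main diagonal: 45 + 52 + ? = 135, so (1,1) = 38.
Anti-diagonal: 45 + 66 + ? = 135, so (1,3) = 24.
Column 1 needs 135; the known cells sum to 104, so (2,1) = 31.
Column 3 needs 135; the known cells sum to 76, so (2,3) = 59.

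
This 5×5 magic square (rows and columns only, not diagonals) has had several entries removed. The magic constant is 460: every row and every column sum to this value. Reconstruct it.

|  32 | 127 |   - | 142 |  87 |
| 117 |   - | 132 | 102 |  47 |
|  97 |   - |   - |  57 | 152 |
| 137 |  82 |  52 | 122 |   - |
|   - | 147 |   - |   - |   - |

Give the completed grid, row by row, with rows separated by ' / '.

Row 1 must total 460; the given cells sum to 388, so (1,3) = 72.
Row 2 needs 460; the known cells sum to 398, so (2,2) = 62.
Row 4 needs 460; the known cells sum to 393, so (4,5) = 67.
Column 1: 32 + 117 + 97 + 137 + ? = 460, so (5,1) = 77.
Column 2: 127 + 62 + 82 + 147 + ? = 460, so (3,2) = 42.
Column 4 must total 460; the given cells sum to 423, so (5,4) = 37.
The remaining cell in column 5 is (5,5) = 460 − 353 = 107.
The remaining cell in row 3 is (3,3) = 460 − 348 = 112.
Using row 5: 77 + 147 + 37 + 107 + ? → (5,3) = 460 − 368 = 92.

32 127 72 142 87 / 117 62 132 102 47 / 97 42 112 57 152 / 137 82 52 122 67 / 77 147 92 37 107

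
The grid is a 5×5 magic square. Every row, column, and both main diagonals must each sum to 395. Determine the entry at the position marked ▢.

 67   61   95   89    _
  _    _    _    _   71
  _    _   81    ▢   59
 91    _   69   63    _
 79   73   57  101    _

65

From row 1, 395 − (67 + 61 + 95 + 89) gives (1,5) = 83.
Row 5: 79 + 73 + 57 + 101 + ? = 395, so (5,5) = 85.
The remaining cell in column 3 is (2,3) = 395 − 302 = 93.
Using column 5: 83 + 71 + 59 + 85 + ? → (4,5) = 395 − 298 = 97.
The remaining cell in main diagonal is (2,2) = 395 − 296 = 99.
The remaining cell in row 4 is (4,2) = 395 − 320 = 75.
Using column 2: 61 + 99 + 75 + 73 + ? → (3,2) = 395 − 308 = 87.
From anti-diagonal, 395 − (83 + 81 + 75 + 79) gives (2,4) = 77.
Row 2 needs 395; the known cells sum to 340, so (2,1) = 55.
The remaining cell in column 1 is (3,1) = 395 − 292 = 103.
The remaining cell in column 4 is (3,4) = 395 − 330 = 65.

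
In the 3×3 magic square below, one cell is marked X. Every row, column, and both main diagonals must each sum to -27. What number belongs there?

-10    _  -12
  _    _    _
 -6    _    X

The remaining cell in row 1 is (1,2) = -27 − (-22) = -5.
Using column 1: -10 + (-6) + ? → (2,1) = -27 − (-16) = -11.
From anti-diagonal, -27 − (-12 + (-6)) gives (2,2) = -9.
Row 2: -11 + (-9) + ? = -27, so (2,3) = -7.
Using column 2: -5 + (-9) + ? → (3,2) = -27 − (-14) = -13.
Using column 3: -12 + (-7) + ? → (3,3) = -27 − (-19) = -8.

-8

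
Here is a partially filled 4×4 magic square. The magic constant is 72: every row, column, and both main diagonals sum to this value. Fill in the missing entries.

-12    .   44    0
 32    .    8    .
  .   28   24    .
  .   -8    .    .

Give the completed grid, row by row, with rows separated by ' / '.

-12 40 44 0 / 32 12 8 20 / 16 28 24 4 / 36 -8 -4 48

Row 1 must total 72; the given cells sum to 32, so (1,2) = 40.
Using column 2: 40 + 28 + (-8) + ? → (2,2) = 72 − 60 = 12.
From column 3, 72 − (44 + 8 + 24) gives (4,3) = -4.
Main diagonal must total 72; the given cells sum to 24, so (4,4) = 48.
Anti-diagonal must total 72; the given cells sum to 36, so (4,1) = 36.
Row 2: 32 + 12 + 8 + ? = 72, so (2,4) = 20.
From column 1, 72 − (-12 + 32 + 36) gives (3,1) = 16.
Column 4: 0 + 20 + 48 + ? = 72, so (3,4) = 4.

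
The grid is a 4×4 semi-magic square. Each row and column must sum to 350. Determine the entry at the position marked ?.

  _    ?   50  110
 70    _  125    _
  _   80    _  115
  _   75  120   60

Row 4 needs 350; the known cells sum to 255, so (4,1) = 95.
From column 3, 350 − (50 + 125 + 120) gives (3,3) = 55.
Column 4 must total 350; the given cells sum to 285, so (2,4) = 65.
Row 2: 70 + 125 + 65 + ? = 350, so (2,2) = 90.
From row 3, 350 − (80 + 55 + 115) gives (3,1) = 100.
Using column 1: 70 + 100 + 95 + ? → (1,1) = 350 − 265 = 85.
Column 2 needs 350; the known cells sum to 245, so (1,2) = 105.

105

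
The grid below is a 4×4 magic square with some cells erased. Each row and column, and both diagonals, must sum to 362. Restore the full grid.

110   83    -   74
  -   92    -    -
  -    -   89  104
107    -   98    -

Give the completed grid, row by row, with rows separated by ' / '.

110 83 95 74 / 77 92 80 113 / 68 101 89 104 / 107 86 98 71

Row 1 must total 362; the given cells sum to 267, so (1,3) = 95.
Column 3: 95 + 89 + 98 + ? = 362, so (2,3) = 80.
Main diagonal must total 362; the given cells sum to 291, so (4,4) = 71.
Using anti-diagonal: 74 + 80 + 107 + ? → (3,2) = 362 − 261 = 101.
Row 3: 101 + 89 + 104 + ? = 362, so (3,1) = 68.
From row 4, 362 − (107 + 98 + 71) gives (4,2) = 86.
Using column 1: 110 + 68 + 107 + ? → (2,1) = 362 − 285 = 77.
Column 4 needs 362; the known cells sum to 249, so (2,4) = 113.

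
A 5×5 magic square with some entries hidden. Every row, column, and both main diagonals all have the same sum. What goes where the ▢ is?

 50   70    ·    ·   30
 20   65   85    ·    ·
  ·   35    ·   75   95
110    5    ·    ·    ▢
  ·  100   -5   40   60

90

Column 2 is complete and sums to 275; that is the magic constant.
Using row 5: 100 + (-5) + 40 + 60 + ? → (5,1) = 275 − 195 = 80.
Using column 1: 50 + 20 + 110 + 80 + ? → (3,1) = 275 − 260 = 15.
The remaining cell in row 3 is (3,3) = 275 − 220 = 55.
Main diagonal must total 275; the given cells sum to 230, so (4,4) = 45.
From anti-diagonal, 275 − (30 + 55 + 5 + 80) gives (2,4) = 105.
The remaining cell in row 2 is (2,5) = 275 − 275 = 0.
Column 4 needs 275; the known cells sum to 265, so (1,4) = 10.
Using column 5: 30 + 0 + 95 + 60 + ? → (4,5) = 275 − 185 = 90.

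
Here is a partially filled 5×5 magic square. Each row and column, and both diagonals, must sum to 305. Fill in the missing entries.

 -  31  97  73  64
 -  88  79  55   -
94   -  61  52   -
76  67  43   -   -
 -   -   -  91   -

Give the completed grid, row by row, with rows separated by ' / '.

40 31 97 73 64 / 37 88 79 55 46 / 94 70 61 52 28 / 76 67 43 34 85 / 58 49 25 91 82

Using row 1: 31 + 97 + 73 + 64 + ? → (1,1) = 305 − 265 = 40.
The remaining cell in column 3 is (5,3) = 305 − 280 = 25.
Column 4 needs 305; the known cells sum to 271, so (4,4) = 34.
Main diagonal: 40 + 88 + 61 + 34 + ? = 305, so (5,5) = 82.
Anti-diagonal needs 305; the known cells sum to 247, so (5,1) = 58.
Using row 4: 76 + 67 + 43 + 34 + ? → (4,5) = 305 − 220 = 85.
From row 5, 305 − (58 + 25 + 91 + 82) gives (5,2) = 49.
From column 1, 305 − (40 + 94 + 76 + 58) gives (2,1) = 37.
Using column 2: 31 + 88 + 67 + 49 + ? → (3,2) = 305 − 235 = 70.
Row 2: 37 + 88 + 79 + 55 + ? = 305, so (2,5) = 46.
Using row 3: 94 + 70 + 61 + 52 + ? → (3,5) = 305 − 277 = 28.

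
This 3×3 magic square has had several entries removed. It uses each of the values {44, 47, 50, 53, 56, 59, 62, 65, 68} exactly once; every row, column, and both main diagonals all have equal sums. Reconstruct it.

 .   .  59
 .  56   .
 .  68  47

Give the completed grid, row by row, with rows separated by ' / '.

The 9 entries sum to 504, so each line sums to 504/3 = 168.
The remaining cell in row 3 is (3,1) = 168 − 115 = 53.
Column 2 must total 168; the given cells sum to 124, so (1,2) = 44.
Using column 3: 59 + 47 + ? → (2,3) = 168 − 106 = 62.
Main diagonal: 56 + 47 + ? = 168, so (1,1) = 65.
The remaining cell in row 2 is (2,1) = 168 − 118 = 50.

65 44 59 / 50 56 62 / 53 68 47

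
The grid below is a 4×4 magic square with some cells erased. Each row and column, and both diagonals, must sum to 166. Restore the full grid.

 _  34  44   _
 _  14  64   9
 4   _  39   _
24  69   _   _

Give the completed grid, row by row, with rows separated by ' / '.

Using row 2: 14 + 64 + 9 + ? → (2,1) = 166 − 87 = 79.
Column 1 needs 166; the known cells sum to 107, so (1,1) = 59.
Column 2 must total 166; the given cells sum to 117, so (3,2) = 49.
Column 3 needs 166; the known cells sum to 147, so (4,3) = 19.
Using main diagonal: 59 + 14 + 39 + ? → (4,4) = 166 − 112 = 54.
From anti-diagonal, 166 − (64 + 49 + 24) gives (1,4) = 29.
From row 3, 166 − (4 + 49 + 39) gives (3,4) = 74.

59 34 44 29 / 79 14 64 9 / 4 49 39 74 / 24 69 19 54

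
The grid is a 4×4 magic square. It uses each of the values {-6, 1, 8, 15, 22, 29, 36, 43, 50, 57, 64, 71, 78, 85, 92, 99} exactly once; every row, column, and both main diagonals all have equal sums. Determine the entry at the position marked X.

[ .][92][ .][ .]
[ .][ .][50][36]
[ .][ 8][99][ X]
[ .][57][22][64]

The 16 entries sum to 744, so each line sums to 744/4 = 186.
Row 4 must total 186; the given cells sum to 143, so (4,1) = 43.
Column 2 needs 186; the known cells sum to 157, so (2,2) = 29.
Column 3 needs 186; the known cells sum to 171, so (1,3) = 15.
Main diagonal: 29 + 99 + 64 + ? = 186, so (1,1) = -6.
Anti-diagonal: 50 + 8 + 43 + ? = 186, so (1,4) = 85.
Row 2 needs 186; the known cells sum to 115, so (2,1) = 71.
From column 1, 186 − (-6 + 71 + 43) gives (3,1) = 78.
From column 4, 186 − (85 + 36 + 64) gives (3,4) = 1.

1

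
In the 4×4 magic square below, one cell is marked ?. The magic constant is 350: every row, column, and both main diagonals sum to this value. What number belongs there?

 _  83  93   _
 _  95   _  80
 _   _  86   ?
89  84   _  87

91

Row 4 needs 350; the known cells sum to 260, so (4,3) = 90.
Column 2 needs 350; the known cells sum to 262, so (3,2) = 88.
Using column 3: 93 + 86 + 90 + ? → (2,3) = 350 − 269 = 81.
Main diagonal: 95 + 86 + 87 + ? = 350, so (1,1) = 82.
From anti-diagonal, 350 − (81 + 88 + 89) gives (1,4) = 92.
Row 2 needs 350; the known cells sum to 256, so (2,1) = 94.
The remaining cell in column 1 is (3,1) = 350 − 265 = 85.
From column 4, 350 − (92 + 80 + 87) gives (3,4) = 91.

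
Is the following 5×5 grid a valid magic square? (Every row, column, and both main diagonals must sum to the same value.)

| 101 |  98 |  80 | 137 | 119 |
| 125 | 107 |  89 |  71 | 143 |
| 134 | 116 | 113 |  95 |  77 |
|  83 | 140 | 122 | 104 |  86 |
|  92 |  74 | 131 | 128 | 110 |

Row 1: 101 + 98 + 80 + 137 + 119 = 535.
Row 2: 125 + 107 + 89 + 71 + 143 = 535.
Row 3: 134 + 116 + 113 + 95 + 77 = 535.
Row 4: 83 + 140 + 122 + 104 + 86 = 535.
Row 5: 92 + 74 + 131 + 128 + 110 = 535.
Column 1: 101 + 125 + 134 + 83 + 92 = 535.
Column 2: 98 + 107 + 116 + 140 + 74 = 535.
Column 3: 80 + 89 + 113 + 122 + 131 = 535.
Column 4: 137 + 71 + 95 + 104 + 128 = 535.
Column 5: 119 + 143 + 77 + 86 + 110 = 535.
Main diagonal: 101 + 107 + 113 + 104 + 110 = 535.
Anti-diagonal: 119 + 71 + 113 + 140 + 92 = 535.
All lines sum to 535.

Yes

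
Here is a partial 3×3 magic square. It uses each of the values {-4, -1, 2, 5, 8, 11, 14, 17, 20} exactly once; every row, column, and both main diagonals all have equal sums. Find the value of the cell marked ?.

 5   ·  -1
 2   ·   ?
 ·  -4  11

14

The 9 entries sum to 72, so each line sums to 72/3 = 24.
The remaining cell in row 1 is (1,2) = 24 − 4 = 20.
Using row 3: -4 + 11 + ? → (3,1) = 24 − 7 = 17.
The remaining cell in column 2 is (2,2) = 24 − 16 = 8.
Column 3 must total 24; the given cells sum to 10, so (2,3) = 14.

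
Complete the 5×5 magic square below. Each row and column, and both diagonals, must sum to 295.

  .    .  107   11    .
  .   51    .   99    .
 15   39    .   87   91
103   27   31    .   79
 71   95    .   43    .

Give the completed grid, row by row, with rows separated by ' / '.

59 83 107 11 35 / 47 51 75 99 23 / 15 39 63 87 91 / 103 27 31 55 79 / 71 95 19 43 67

From row 3, 295 − (15 + 39 + 87 + 91) gives (3,3) = 63.
The remaining cell in row 4 is (4,4) = 295 − 240 = 55.
Column 2 needs 295; the known cells sum to 212, so (1,2) = 83.
From anti-diagonal, 295 − (99 + 63 + 27 + 71) gives (1,5) = 35.
From row 1, 295 − (83 + 107 + 11 + 35) gives (1,1) = 59.
Column 1 needs 295; the known cells sum to 248, so (2,1) = 47.
The remaining cell in main diagonal is (5,5) = 295 − 228 = 67.
Row 5 must total 295; the given cells sum to 276, so (5,3) = 19.
Using column 3: 107 + 63 + 31 + 19 + ? → (2,3) = 295 − 220 = 75.
From column 5, 295 − (35 + 91 + 79 + 67) gives (2,5) = 23.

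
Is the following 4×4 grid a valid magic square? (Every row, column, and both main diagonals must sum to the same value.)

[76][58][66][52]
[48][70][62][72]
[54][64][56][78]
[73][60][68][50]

No — row 4 sums to 251 but row 2 sums to 252.

Row 1: 76 + 58 + 66 + 52 = 252.
Row 2: 48 + 70 + 62 + 72 = 252.
Row 3: 54 + 64 + 56 + 78 = 252.
Row 4: 73 + 60 + 68 + 50 = 251.
Column 1: 76 + 48 + 54 + 73 = 251.
Column 2: 58 + 70 + 64 + 60 = 252.
Column 3: 66 + 62 + 56 + 68 = 252.
Column 4: 52 + 72 + 78 + 50 = 252.
Main diagonal: 76 + 70 + 56 + 50 = 252.
Anti-diagonal: 52 + 62 + 64 + 73 = 251.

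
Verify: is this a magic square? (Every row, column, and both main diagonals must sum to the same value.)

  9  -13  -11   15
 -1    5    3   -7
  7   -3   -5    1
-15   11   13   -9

Yes

Row 1: 9 + (-13) + (-11) + 15 = 0.
Row 2: -1 + 5 + 3 + (-7) = 0.
Row 3: 7 + (-3) + (-5) + 1 = 0.
Row 4: -15 + 11 + 13 + (-9) = 0.
Column 1: 9 + (-1) + 7 + (-15) = 0.
Column 2: -13 + 5 + (-3) + 11 = 0.
Column 3: -11 + 3 + (-5) + 13 = 0.
Column 4: 15 + (-7) + 1 + (-9) = 0.
Main diagonal: 9 + 5 + (-5) + (-9) = 0.
Anti-diagonal: 15 + 3 + (-3) + (-15) = 0.
All lines sum to 0.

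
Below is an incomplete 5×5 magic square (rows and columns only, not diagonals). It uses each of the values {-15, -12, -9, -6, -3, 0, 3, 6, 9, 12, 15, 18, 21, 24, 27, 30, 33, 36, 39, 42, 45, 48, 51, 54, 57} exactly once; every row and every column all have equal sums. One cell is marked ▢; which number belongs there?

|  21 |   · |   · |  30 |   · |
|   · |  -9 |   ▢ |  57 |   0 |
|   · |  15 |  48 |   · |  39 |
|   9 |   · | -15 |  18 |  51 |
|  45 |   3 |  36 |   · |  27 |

24

The 25 entries sum to 525, so each line sums to 525/5 = 105.
The remaining cell in row 4 is (4,2) = 105 − 63 = 42.
Using row 5: 45 + 3 + 36 + 27 + ? → (5,4) = 105 − 111 = -6.
The remaining cell in column 2 is (1,2) = 105 − 51 = 54.
Using column 4: 30 + 57 + 18 + (-6) + ? → (3,4) = 105 − 99 = 6.
The remaining cell in column 5 is (1,5) = 105 − 117 = -12.
From row 1, 105 − (21 + 54 + 30 + (-12)) gives (1,3) = 12.
From row 3, 105 − (15 + 48 + 6 + 39) gives (3,1) = -3.
Column 1 needs 105; the known cells sum to 72, so (2,1) = 33.
Using column 3: 12 + 48 + (-15) + 36 + ? → (2,3) = 105 − 81 = 24.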